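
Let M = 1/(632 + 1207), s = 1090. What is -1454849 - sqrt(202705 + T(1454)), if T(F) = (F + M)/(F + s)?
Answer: -1454849 - sqrt(30810650397696443)/389868 ≈ -1.4553e+6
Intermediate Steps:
M = 1/1839 ≈ 0.00054377
T(F) = (1/1839 + F)/(1090 + F) (T(F) = (F + 1/1839)/(F + 1090) = (1/1839 + F)/(1090 + F))
-1454849 - sqrt(202705 + T(1454)) = -1454849 - sqrt(202705 + (1/1839 + 1454)/(1090 + 1454)) = -1454849 - sqrt(202705 + (2673907/1839)/2544) = -1454849 - sqrt(202705 + (1/2544)*(2673907/1839)) = -1454849 - sqrt(202705 + 2673907/4678416) = -1454849 - sqrt(948340989187/4678416) = -1454849 - sqrt(30810650397696443)/389868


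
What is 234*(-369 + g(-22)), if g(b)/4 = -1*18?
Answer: -103194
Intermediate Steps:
g(b) = -72 (g(b) = 4*(-1*18) = 4*(-18) = -72)
234*(-369 + g(-22)) = 234*(-369 - 72) = 234*(-441) = -103194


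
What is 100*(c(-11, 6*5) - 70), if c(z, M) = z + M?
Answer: -5100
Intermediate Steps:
c(z, M) = M + z
100*(c(-11, 6*5) - 70) = 100*((6*5 - 11) - 70) = 100*((30 - 11) - 70) = 100*(19 - 70) = 100*(-51) = -5100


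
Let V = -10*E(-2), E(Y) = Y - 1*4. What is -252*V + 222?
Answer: -14898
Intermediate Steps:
E(Y) = -4 + Y (E(Y) = Y - 4 = -4 + Y)
V = 60 (V = -10*(-4 - 2) = -10*(-6) = 60)
-252*V + 222 = -252*60 + 222 = -15120 + 222 = -14898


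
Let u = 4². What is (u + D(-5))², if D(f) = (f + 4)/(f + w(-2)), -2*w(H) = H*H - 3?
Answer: 31684/121 ≈ 261.85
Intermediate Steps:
w(H) = 3/2 - H²/2 (w(H) = -(H*H - 3)/2 = -(H² - 3)/2 = -(-3 + H²)/2 = 3/2 - H²/2)
u = 16
D(f) = (4 + f)/(-½ + f) (D(f) = (f + 4)/(f + (3/2 - ½*(-2)²)) = (4 + f)/(f + (3/2 - ½*4)) = (4 + f)/(f + (3/2 - 2)) = (4 + f)/(f - ½) = (4 + f)/(-½ + f))
(u + D(-5))² = (16 + 2*(4 - 5)/(-1 + 2*(-5)))² = (16 + 2*(-1)/(-1 - 10))² = (16 + 2*(-1)/(-11))² = (16 + 2*(-1/11)*(-1))² = (16 + 2/11)² = (178/11)² = 31684/121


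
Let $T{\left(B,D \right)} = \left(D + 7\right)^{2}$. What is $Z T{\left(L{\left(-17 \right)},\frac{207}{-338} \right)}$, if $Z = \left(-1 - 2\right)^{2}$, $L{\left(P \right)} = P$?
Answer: $\frac{41951529}{114244} \approx 367.21$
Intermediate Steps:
$T{\left(B,D \right)} = \left(7 + D\right)^{2}$
$Z = 9$ ($Z = \left(-3\right)^{2} = 9$)
$Z T{\left(L{\left(-17 \right)},\frac{207}{-338} \right)} = 9 \left(7 + \frac{207}{-338}\right)^{2} = 9 \left(7 + 207 \left(- \frac{1}{338}\right)\right)^{2} = 9 \left(7 - \frac{207}{338}\right)^{2} = 9 \left(\frac{2159}{338}\right)^{2} = 9 \cdot \frac{4661281}{114244} = \frac{41951529}{114244}$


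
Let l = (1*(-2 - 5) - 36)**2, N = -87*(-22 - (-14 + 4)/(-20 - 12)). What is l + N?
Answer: 60643/16 ≈ 3790.2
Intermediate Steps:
N = 31059/16 (N = -87*(-22 - (-10)/(-32)) = -87*(-22 - (-10)*(-1)/32) = -87*(-22 - 1*5/16) = -87*(-22 - 5/16) = -87*(-357/16) = 31059/16 ≈ 1941.2)
l = 1849 (l = (1*(-7) - 36)**2 = (-7 - 36)**2 = (-43)**2 = 1849)
l + N = 1849 + 31059/16 = 60643/16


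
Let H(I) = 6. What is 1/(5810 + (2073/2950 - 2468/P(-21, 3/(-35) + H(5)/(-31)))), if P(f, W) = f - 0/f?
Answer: 61950/367253633 ≈ 0.00016868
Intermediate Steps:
P(f, W) = f (P(f, W) = f - 1*0 = f + 0 = f)
1/(5810 + (2073/2950 - 2468/P(-21, 3/(-35) + H(5)/(-31)))) = 1/(5810 + (2073/2950 - 2468/(-21))) = 1/(5810 + (2073*(1/2950) - 2468*(-1/21))) = 1/(5810 + (2073/2950 + 2468/21)) = 1/(5810 + 7324133/61950) = 1/(367253633/61950) = 61950/367253633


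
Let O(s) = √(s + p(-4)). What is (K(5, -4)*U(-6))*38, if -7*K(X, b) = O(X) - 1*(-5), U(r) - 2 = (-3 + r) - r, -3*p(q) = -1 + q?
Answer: 190/7 + 76*√15/21 ≈ 41.159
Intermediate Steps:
p(q) = ⅓ - q/3 (p(q) = -(-1 + q)/3 = ⅓ - q/3)
O(s) = √(5/3 + s) (O(s) = √(s + (⅓ - ⅓*(-4))) = √(s + (⅓ + 4/3)) = √(s + 5/3) = √(5/3 + s))
U(r) = -1 (U(r) = 2 + ((-3 + r) - r) = 2 - 3 = -1)
K(X, b) = -5/7 - √(15 + 9*X)/21 (K(X, b) = -(√(15 + 9*X)/3 - 1*(-5))/7 = -(√(15 + 9*X)/3 + 5)/7 = -(5 + √(15 + 9*X)/3)/7 = -5/7 - √(15 + 9*X)/21)
(K(5, -4)*U(-6))*38 = ((-5/7 - √(15 + 9*5)/21)*(-1))*38 = ((-5/7 - √(15 + 45)/21)*(-1))*38 = ((-5/7 - 2*√15/21)*(-1))*38 = (5/7 + 2*√15/21)*38 = 190/7 + 76*√15/21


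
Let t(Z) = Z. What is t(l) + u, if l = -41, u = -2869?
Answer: -2910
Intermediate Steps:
t(l) + u = -41 - 2869 = -2910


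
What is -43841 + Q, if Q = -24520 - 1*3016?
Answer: -71377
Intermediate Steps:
Q = -27536 (Q = -24520 - 3016 = -27536)
-43841 + Q = -43841 - 27536 = -71377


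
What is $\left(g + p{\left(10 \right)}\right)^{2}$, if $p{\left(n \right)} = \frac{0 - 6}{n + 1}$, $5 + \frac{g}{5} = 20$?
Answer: $\frac{670761}{121} \approx 5543.5$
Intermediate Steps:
$g = 75$ ($g = -25 + 5 \cdot 20 = -25 + 100 = 75$)
$p{\left(n \right)} = - \frac{6}{1 + n}$
$\left(g + p{\left(10 \right)}\right)^{2} = \left(75 - \frac{6}{1 + 10}\right)^{2} = \left(75 - \frac{6}{11}\right)^{2} = \left(\frac{819}{11}\right)^{2} = \frac{670761}{121}$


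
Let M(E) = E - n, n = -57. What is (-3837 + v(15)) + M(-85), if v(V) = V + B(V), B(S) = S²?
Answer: -3625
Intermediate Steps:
M(E) = 57 + E (M(E) = E - 1*(-57) = E + 57 = 57 + E)
v(V) = V + V²
(-3837 + v(15)) + M(-85) = (-3837 + 15*(1 + 15)) + (57 - 85) = (-3837 + 15*16) - 28 = (-3837 + 240) - 28 = -3597 - 28 = -3625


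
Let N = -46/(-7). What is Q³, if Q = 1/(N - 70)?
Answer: -343/87528384 ≈ -3.9187e-6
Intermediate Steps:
N = 46/7 (N = -46*(-⅐) = 46/7 ≈ 6.5714)
Q = -7/444 (Q = 1/(46/7 - 70) = 1/(-444/7) = -7/444 ≈ -0.015766)
Q³ = (-7/444)³ = -343/87528384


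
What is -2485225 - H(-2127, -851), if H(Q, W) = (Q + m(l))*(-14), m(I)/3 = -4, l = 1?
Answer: -2515171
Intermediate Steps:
m(I) = -12 (m(I) = 3*(-4) = -12)
H(Q, W) = 168 - 14*Q (H(Q, W) = (Q - 12)*(-14) = (-12 + Q)*(-14) = 168 - 14*Q)
-2485225 - H(-2127, -851) = -2485225 - (168 - 14*(-2127)) = -2485225 - (168 + 29778) = -2485225 - 1*29946 = -2485225 - 29946 = -2515171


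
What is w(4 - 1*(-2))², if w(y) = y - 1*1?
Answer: 25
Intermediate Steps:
w(y) = -1 + y (w(y) = y - 1 = -1 + y)
w(4 - 1*(-2))² = (-1 + (4 - 1*(-2)))² = (-1 + (4 + 2))² = (-1 + 6)² = 5² = 25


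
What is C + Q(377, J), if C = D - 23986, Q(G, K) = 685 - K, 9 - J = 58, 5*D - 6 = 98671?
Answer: -17583/5 ≈ -3516.6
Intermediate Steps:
D = 98677/5 (D = 6/5 + (⅕)*98671 = 6/5 + 98671/5 = 98677/5 ≈ 19735.)
J = -49 (J = 9 - 1*58 = 9 - 58 = -49)
C = -21253/5 (C = 98677/5 - 23986 = -21253/5 ≈ -4250.6)
C + Q(377, J) = -21253/5 + (685 - 1*(-49)) = -21253/5 + (685 + 49) = -21253/5 + 734 = -17583/5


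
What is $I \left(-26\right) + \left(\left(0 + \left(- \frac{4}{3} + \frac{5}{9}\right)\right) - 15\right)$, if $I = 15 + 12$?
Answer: $- \frac{6460}{9} \approx -717.78$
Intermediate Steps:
$I = 27$
$I \left(-26\right) + \left(\left(0 + \left(- \frac{4}{3} + \frac{5}{9}\right)\right) - 15\right) = 27 \left(-26\right) + \left(\left(0 + \left(- \frac{4}{3} + \frac{5}{9}\right)\right) - 15\right) = -702 + \left(\left(0 + \left(\left(-4\right) \frac{1}{3} + 5 \cdot \frac{1}{9}\right)\right) - 15\right) = -702 + \left(\left(0 + \left(- \frac{4}{3} + \frac{5}{9}\right)\right) - 15\right) = -702 + \left(\left(0 - \frac{7}{9}\right) - 15\right) = -702 - \frac{142}{9} = - \frac{6460}{9}$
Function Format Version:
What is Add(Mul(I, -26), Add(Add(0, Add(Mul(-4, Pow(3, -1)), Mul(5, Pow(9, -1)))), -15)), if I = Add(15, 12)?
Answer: Rational(-6460, 9) ≈ -717.78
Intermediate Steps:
I = 27
Add(Mul(I, -26), Add(Add(0, Add(Mul(-4, Pow(3, -1)), Mul(5, Pow(9, -1)))), -15)) = Add(Mul(27, -26), Add(Add(0, Add(Mul(-4, Pow(3, -1)), Mul(5, Pow(9, -1)))), -15)) = Add(-702, Add(Add(0, Add(Mul(-4, Rational(1, 3)), Mul(5, Rational(1, 9)))), -15)) = Add(-702, Add(Add(0, Add(Rational(-4, 3), Rational(5, 9))), -15)) = Add(-702, Add(Add(0, Rational(-7, 9)), -15)) = Add(-702, Add(Rational(-7, 9), -15)) = Add(-702, Rational(-142, 9)) = Rational(-6460, 9)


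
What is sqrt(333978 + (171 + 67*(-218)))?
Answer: sqrt(319543) ≈ 565.28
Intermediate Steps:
sqrt(333978 + (171 + 67*(-218))) = sqrt(333978 + (171 - 14606)) = sqrt(333978 - 14435) = sqrt(319543)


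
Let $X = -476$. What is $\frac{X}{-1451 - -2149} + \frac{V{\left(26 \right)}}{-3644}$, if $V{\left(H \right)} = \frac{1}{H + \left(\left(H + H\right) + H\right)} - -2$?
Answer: $- \frac{90269229}{132262624} \approx -0.6825$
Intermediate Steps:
$V{\left(H \right)} = 2 + \frac{1}{4 H}$ ($V{\left(H \right)} = \frac{1}{H + \left(2 H + H\right)} + 2 = \frac{1}{H + 3 H} + 2 = \frac{1}{4 H} + 2 = 2 + \frac{1}{4 H}$)
$\frac{X}{-1451 - -2149} + \frac{V{\left(26 \right)}}{-3644} = - \frac{476}{-1451 - -2149} + \frac{2 + \frac{1}{4 \cdot 26}}{-3644} = - \frac{476}{-1451 + 2149} + \left(2 + \frac{1}{4} \cdot \frac{1}{26}\right) \left(- \frac{1}{3644}\right) = - \frac{476}{698} + \left(2 + \frac{1}{104}\right) \left(- \frac{1}{3644}\right) = \left(-476\right) \frac{1}{698} + \frac{209}{104} \left(- \frac{1}{3644}\right) = - \frac{238}{349} - \frac{209}{378976} = - \frac{90269229}{132262624}$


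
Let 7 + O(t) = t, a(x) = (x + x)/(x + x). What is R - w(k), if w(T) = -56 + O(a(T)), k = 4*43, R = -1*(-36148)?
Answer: 36210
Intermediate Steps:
a(x) = 1 (a(x) = (2*x)/((2*x)) = (2*x)*(1/(2*x)) = 1)
O(t) = -7 + t
R = 36148
k = 172
w(T) = -62 (w(T) = -56 + (-7 + 1) = -56 - 6 = -62)
R - w(k) = 36148 - 1*(-62) = 36148 + 62 = 36210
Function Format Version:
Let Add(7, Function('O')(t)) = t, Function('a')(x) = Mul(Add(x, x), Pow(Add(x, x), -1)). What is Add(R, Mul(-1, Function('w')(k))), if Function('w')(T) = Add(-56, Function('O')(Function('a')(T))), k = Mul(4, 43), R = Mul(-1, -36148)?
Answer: 36210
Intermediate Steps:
Function('a')(x) = 1 (Function('a')(x) = Mul(Mul(2, x), Pow(Mul(2, x), -1)) = Mul(Mul(2, x), Mul(Rational(1, 2), Pow(x, -1))) = 1)
Function('O')(t) = Add(-7, t)
R = 36148
k = 172
Function('w')(T) = -62 (Function('w')(T) = Add(-56, Add(-7, 1)) = Add(-56, -6) = -62)
Add(R, Mul(-1, Function('w')(k))) = Add(36148, Mul(-1, -62)) = Add(36148, 62) = 36210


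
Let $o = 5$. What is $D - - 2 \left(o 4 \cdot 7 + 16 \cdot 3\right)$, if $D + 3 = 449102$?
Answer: $449475$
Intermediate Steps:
$D = 449099$ ($D = -3 + 449102 = 449099$)
$D - - 2 \left(o 4 \cdot 7 + 16 \cdot 3\right) = 449099 - - 2 \left(5 \cdot 4 \cdot 7 + 16 \cdot 3\right) = 449099 - - 2 \left(20 \cdot 7 + 48\right) = 449099 - - 2 \left(140 + 48\right) = 449099 - \left(-2\right) 188 = 449099 - -376 = 449099 + 376 = 449475$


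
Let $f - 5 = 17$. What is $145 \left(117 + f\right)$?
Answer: $20155$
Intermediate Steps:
$f = 22$ ($f = 5 + 17 = 22$)
$145 \left(117 + f\right) = 145 \left(117 + 22\right) = 145 \cdot 139 = 20155$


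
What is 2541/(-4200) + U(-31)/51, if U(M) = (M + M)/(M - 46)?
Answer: -462767/785400 ≈ -0.58921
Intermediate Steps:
U(M) = 2*M/(-46 + M) (U(M) = (2*M)/(-46 + M) = 2*M/(-46 + M))
2541/(-4200) + U(-31)/51 = 2541/(-4200) + (2*(-31)/(-46 - 31))/51 = 2541*(-1/4200) + (2*(-31)/(-77))*(1/51) = -121/200 + (2*(-31)*(-1/77))*(1/51) = -121/200 + (62/77)*(1/51) = -121/200 + 62/3927 = -462767/785400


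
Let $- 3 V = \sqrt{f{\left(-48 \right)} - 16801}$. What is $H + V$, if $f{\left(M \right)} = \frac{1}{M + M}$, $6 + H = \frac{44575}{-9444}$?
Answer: $- \frac{101239}{9444} - \frac{i \sqrt{9677382}}{72} \approx -10.72 - 43.206 i$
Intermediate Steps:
$H = - \frac{101239}{9444}$ ($H = -6 + \frac{44575}{-9444} = -6 + 44575 \left(- \frac{1}{9444}\right) = -6 - \frac{44575}{9444} = - \frac{101239}{9444} \approx -10.72$)
$f{\left(M \right)} = \frac{1}{2 M}$
$V = - \frac{i \sqrt{9677382}}{72}$ ($V = - \frac{\sqrt{\frac{1}{2 \left(-48\right)} - 16801}}{3} = - \frac{\sqrt{\frac{1}{2} \left(- \frac{1}{48}\right) - 16801}}{3} = - \frac{\sqrt{- \frac{1}{96} - 16801}}{3} = - \frac{\sqrt{- \frac{1612897}{96}}}{3} = - \frac{\frac{1}{24} i \sqrt{9677382}}{3} = - \frac{i \sqrt{9677382}}{72} \approx - 43.206 i$)
$H + V = - \frac{101239}{9444} - \frac{i \sqrt{9677382}}{72}$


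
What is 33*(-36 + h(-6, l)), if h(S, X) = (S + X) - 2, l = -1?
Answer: -1485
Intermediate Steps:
h(S, X) = -2 + S + X
33*(-36 + h(-6, l)) = 33*(-36 + (-2 - 6 - 1)) = 33*(-36 - 9) = 33*(-45) = -1485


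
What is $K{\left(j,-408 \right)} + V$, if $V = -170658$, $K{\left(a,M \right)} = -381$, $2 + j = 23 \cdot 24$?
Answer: $-171039$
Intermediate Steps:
$j = 550$ ($j = -2 + 23 \cdot 24 = -2 + 552 = 550$)
$K{\left(j,-408 \right)} + V = -381 - 170658 = -171039$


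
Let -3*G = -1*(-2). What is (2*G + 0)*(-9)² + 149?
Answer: 41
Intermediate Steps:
G = -⅔ (G = -(-1)*(-2)/3 = -⅓*2 = -⅔ ≈ -0.66667)
(2*G + 0)*(-9)² + 149 = (2*(-⅔) + 0)*(-9)² + 149 = (-4/3 + 0)*81 + 149 = -4/3*81 + 149 = -108 + 149 = 41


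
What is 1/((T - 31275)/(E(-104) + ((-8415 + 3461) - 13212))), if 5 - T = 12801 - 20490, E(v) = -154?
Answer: 18320/23581 ≈ 0.77690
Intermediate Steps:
T = 7694 (T = 5 - (12801 - 20490) = 5 - 1*(-7689) = 5 + 7689 = 7694)
1/((T - 31275)/(E(-104) + ((-8415 + 3461) - 13212))) = 1/((7694 - 31275)/(-154 + ((-8415 + 3461) - 13212))) = 1/(-23581/(-154 + (-4954 - 13212))) = 1/(-23581/(-154 - 18166)) = 1/(-23581/(-18320)) = 1/(-23581*(-1/18320)) = 1/(23581/18320) = 18320/23581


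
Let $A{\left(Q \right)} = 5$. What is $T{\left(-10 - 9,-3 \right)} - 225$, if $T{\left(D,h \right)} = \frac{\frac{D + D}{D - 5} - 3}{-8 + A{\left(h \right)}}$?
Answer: $- \frac{8083}{36} \approx -224.53$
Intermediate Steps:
$T{\left(D,h \right)} = 1 - \frac{2 D}{3 \left(-5 + D\right)}$ ($T{\left(D,h \right)} = \frac{\frac{D + D}{D - 5} - 3}{-8 + 5} = \frac{\frac{2 D}{-5 + D} - 3}{-3} = \left(\frac{2 D}{-5 + D} - 3\right) \left(- \frac{1}{3}\right) = \left(-3 + \frac{2 D}{-5 + D}\right) \left(- \frac{1}{3}\right) = 1 - \frac{2 D}{3 \left(-5 + D\right)}$)
$T{\left(-10 - 9,-3 \right)} - 225 = \frac{15 - \left(-10 - 9\right)}{3 \left(5 - \left(-10 - 9\right)\right)} - 225 = \frac{15 - -19}{3 \left(5 - -19\right)} - 225 = \frac{15 + 19}{3 \left(5 + 19\right)} - 225 = \frac{1}{3} \cdot \frac{1}{24} \cdot 34 - 225 = \frac{17}{36} - 225 = - \frac{8083}{36}$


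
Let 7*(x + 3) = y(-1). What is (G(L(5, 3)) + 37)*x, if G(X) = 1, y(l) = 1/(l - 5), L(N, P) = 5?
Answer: -2413/21 ≈ -114.90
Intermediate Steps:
y(l) = 1/(-5 + l)
x = -127/42 (x = -3 + 1/(7*(-5 - 1)) = -3 + (⅐)/(-6) = -3 + (⅐)*(-⅙) = -3 - 1/42 = -127/42 ≈ -3.0238)
(G(L(5, 3)) + 37)*x = (1 + 37)*(-127/42) = 38*(-127/42) = -2413/21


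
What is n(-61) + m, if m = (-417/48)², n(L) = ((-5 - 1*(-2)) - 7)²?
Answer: 44921/256 ≈ 175.47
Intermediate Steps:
n(L) = 100 (n(L) = ((-5 + 2) - 7)² = (-3 - 7)² = (-10)² = 100)
m = 19321/256 (m = (-417*1/48)² = (-139/16)² = 19321/256 ≈ 75.473)
n(-61) + m = 100 + 19321/256 = 44921/256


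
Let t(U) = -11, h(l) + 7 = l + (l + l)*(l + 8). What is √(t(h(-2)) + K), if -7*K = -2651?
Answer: 3*√2002/7 ≈ 19.176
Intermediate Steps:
h(l) = -7 + l + 2*l*(8 + l) (h(l) = -7 + (l + (l + l)*(l + 8)) = -7 + (l + (2*l)*(8 + l)) = -7 + (l + 2*l*(8 + l)) = -7 + l + 2*l*(8 + l))
K = 2651/7 (K = -⅐*(-2651) = 2651/7 ≈ 378.71)
√(t(h(-2)) + K) = √(-11 + 2651/7) = √(2574/7) = 3*√2002/7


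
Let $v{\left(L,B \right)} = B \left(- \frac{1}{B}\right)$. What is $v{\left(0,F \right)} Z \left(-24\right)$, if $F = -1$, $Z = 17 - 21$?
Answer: $-96$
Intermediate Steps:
$Z = -4$ ($Z = 17 - 21 = -4$)
$v{\left(L,B \right)} = -1$
$v{\left(0,F \right)} Z \left(-24\right) = \left(-1\right) \left(-4\right) \left(-24\right) = 4 \left(-24\right) = -96$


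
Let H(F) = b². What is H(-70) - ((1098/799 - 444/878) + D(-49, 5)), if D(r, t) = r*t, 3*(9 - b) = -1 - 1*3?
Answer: 1107767530/3156849 ≈ 350.91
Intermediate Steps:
b = 31/3 (b = 9 - (-1 - 1*3)/3 = 9 - (-1 - 3)/3 = 9 - ⅓*(-4) = 9 + 4/3 = 31/3 ≈ 10.333)
H(F) = 961/9 (H(F) = (31/3)² = 961/9)
H(-70) - ((1098/799 - 444/878) + D(-49, 5)) = 961/9 - ((1098/799 - 444/878) - 49*5) = 961/9 - ((1098*(1/799) - 444*1/878) - 245) = 961/9 - ((1098/799 - 222/439) - 245) = 961/9 - (304644/350761 - 245) = 961/9 - 1*(-85631801/350761) = 961/9 + 85631801/350761 = 1107767530/3156849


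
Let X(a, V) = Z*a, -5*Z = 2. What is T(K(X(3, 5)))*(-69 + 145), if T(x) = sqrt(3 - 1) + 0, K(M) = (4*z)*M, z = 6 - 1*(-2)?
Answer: 76*sqrt(2) ≈ 107.48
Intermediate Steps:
Z = -2/5 (Z = -1/5*2 = -2/5 ≈ -0.40000)
z = 8 (z = 6 + 2 = 8)
X(a, V) = -2*a/5
K(M) = 32*M (K(M) = (4*8)*M = 32*M)
T(x) = sqrt(2) (T(x) = sqrt(2) + 0 = sqrt(2))
T(K(X(3, 5)))*(-69 + 145) = sqrt(2)*(-69 + 145) = sqrt(2)*76 = 76*sqrt(2)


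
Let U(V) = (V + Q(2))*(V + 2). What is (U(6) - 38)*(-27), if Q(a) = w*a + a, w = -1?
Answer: -270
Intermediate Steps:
Q(a) = 0 (Q(a) = -a + a = 0)
U(V) = V*(2 + V) (U(V) = (V + 0)*(V + 2) = V*(2 + V))
(U(6) - 38)*(-27) = (6*(2 + 6) - 38)*(-27) = (6*8 - 38)*(-27) = (48 - 38)*(-27) = 10*(-27) = -270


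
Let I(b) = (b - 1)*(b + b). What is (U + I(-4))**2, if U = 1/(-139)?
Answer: 30902481/19321 ≈ 1599.4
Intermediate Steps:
U = -1/139 ≈ -0.0071942
I(b) = 2*b*(-1 + b) (I(b) = (-1 + b)*(2*b) = 2*b*(-1 + b))
(U + I(-4))**2 = (-1/139 + 2*(-4)*(-1 - 4))**2 = (-1/139 + 2*(-4)*(-5))**2 = (-1/139 + 40)**2 = (5559/139)**2 = 30902481/19321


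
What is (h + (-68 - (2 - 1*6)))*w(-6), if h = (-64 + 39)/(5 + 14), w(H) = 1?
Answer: -1241/19 ≈ -65.316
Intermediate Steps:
h = -25/19 ≈ -1.3158
(h + (-68 - (2 - 1*6)))*w(-6) = (-25/19 + (-68 - (2 - 1*6)))*1 = (-25/19 + (-68 - (2 - 6)))*1 = (-25/19 + (-68 - 1*(-4)))*1 = (-25/19 + (-68 + 4))*1 = (-25/19 - 64)*1 = -1241/19*1 = -1241/19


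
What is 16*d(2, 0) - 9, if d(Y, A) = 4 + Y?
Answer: 87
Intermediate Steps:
16*d(2, 0) - 9 = 16*(4 + 2) - 9 = 16*6 - 9 = 96 - 9 = 87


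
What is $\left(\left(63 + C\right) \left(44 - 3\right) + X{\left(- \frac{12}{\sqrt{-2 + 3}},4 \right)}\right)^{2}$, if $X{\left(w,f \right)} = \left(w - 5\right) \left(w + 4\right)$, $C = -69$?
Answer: $12100$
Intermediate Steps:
$X{\left(w,f \right)} = \left(-5 + w\right) \left(4 + w\right)$
$\left(\left(63 + C\right) \left(44 - 3\right) + X{\left(- \frac{12}{\sqrt{-2 + 3}},4 \right)}\right)^{2} = \left(\left(63 - 69\right) \left(44 - 3\right) - \left(20 - \frac{144}{-2 + 3} - \frac{12}{\sqrt{-2 + 3}}\right)\right)^{2} = \left(\left(-6\right) 41 - \left(20 - 144 - 12\right)\right)^{2} = \left(-246 - \left(20 - 144 - 12\right)\right)^{2} = \left(-246 - \left(8 - 144\right)\right)^{2} = \left(-246 + \left(-20 + 144 + 12\right)\right)^{2} = \left(-246 + 136\right)^{2} = \left(-110\right)^{2} = 12100$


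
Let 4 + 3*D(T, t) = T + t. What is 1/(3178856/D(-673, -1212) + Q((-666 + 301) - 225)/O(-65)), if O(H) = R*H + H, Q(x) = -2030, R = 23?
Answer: -294684/1487321141 ≈ -0.00019813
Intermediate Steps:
O(H) = 24*H (O(H) = 23*H + H = 24*H)
D(T, t) = -4/3 + T/3 + t/3 (D(T, t) = -4/3 + (T + t)/3 = -4/3 + (T/3 + t/3) = -4/3 + T/3 + t/3)
1/(3178856/D(-673, -1212) + Q((-666 + 301) - 225)/O(-65)) = 1/(3178856/(-4/3 + (⅓)*(-673) + (⅓)*(-1212)) - 2030/(24*(-65))) = 1/(3178856/(-4/3 - 673/3 - 404) - 2030/(-1560)) = 1/(3178856/(-1889/3) - 2030*(-1/1560)) = 1/(3178856*(-3/1889) + 203/156) = 1/(-9536568/1889 + 203/156) = 1/(-1487321141/294684) = -294684/1487321141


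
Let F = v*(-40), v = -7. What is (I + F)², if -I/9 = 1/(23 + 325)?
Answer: 1054755529/13456 ≈ 78386.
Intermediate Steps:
F = 280 (F = -7*(-40) = 280)
I = -3/116 (I = -9/(23 + 325) = -9/348 = -9*1/348 = -3/116 ≈ -0.025862)
(I + F)² = (-3/116 + 280)² = (32477/116)² = 1054755529/13456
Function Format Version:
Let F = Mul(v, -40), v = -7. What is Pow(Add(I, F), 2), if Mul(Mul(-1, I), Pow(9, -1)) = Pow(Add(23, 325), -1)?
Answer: Rational(1054755529, 13456) ≈ 78386.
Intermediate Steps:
F = 280 (F = Mul(-7, -40) = 280)
I = Rational(-3, 116) (I = Mul(-9, Pow(Add(23, 325), -1)) = Mul(-9, Pow(348, -1)) = Mul(-9, Rational(1, 348)) = Rational(-3, 116) ≈ -0.025862)
Pow(Add(I, F), 2) = Pow(Add(Rational(-3, 116), 280), 2) = Pow(Rational(32477, 116), 2) = Rational(1054755529, 13456)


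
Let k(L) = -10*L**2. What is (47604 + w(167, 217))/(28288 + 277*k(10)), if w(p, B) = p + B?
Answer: -93/482 ≈ -0.19295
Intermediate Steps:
w(p, B) = B + p
(47604 + w(167, 217))/(28288 + 277*k(10)) = (47604 + (217 + 167))/(28288 + 277*(-10*10**2)) = (47604 + 384)/(28288 + 277*(-10*100)) = 47988/(28288 + 277*(-1000)) = 47988/(28288 - 277000) = 47988/(-248712) = 47988*(-1/248712) = -93/482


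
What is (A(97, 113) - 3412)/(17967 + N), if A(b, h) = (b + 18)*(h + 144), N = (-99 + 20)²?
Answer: 26143/24208 ≈ 1.0799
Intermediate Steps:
N = 6241 (N = (-79)² = 6241)
A(b, h) = (18 + b)*(144 + h)
(A(97, 113) - 3412)/(17967 + N) = ((2592 + 18*113 + 144*97 + 97*113) - 3412)/(17967 + 6241) = ((2592 + 2034 + 13968 + 10961) - 3412)/24208 = (29555 - 3412)*(1/24208) = 26143*(1/24208) = 26143/24208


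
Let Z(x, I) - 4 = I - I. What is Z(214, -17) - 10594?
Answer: -10590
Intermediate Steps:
Z(x, I) = 4 (Z(x, I) = 4 + (I - I) = 4 + 0 = 4)
Z(214, -17) - 10594 = 4 - 10594 = -10590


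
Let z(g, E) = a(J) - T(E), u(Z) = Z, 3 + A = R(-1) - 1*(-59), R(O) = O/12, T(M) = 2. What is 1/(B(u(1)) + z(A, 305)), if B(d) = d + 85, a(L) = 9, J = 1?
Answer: 1/93 ≈ 0.010753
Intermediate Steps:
R(O) = O/12 (R(O) = O*(1/12) = O/12)
A = 671/12 (A = -3 + ((1/12)*(-1) - 1*(-59)) = -3 + (-1/12 + 59) = -3 + 707/12 = 671/12 ≈ 55.917)
z(g, E) = 7 (z(g, E) = 9 - 1*2 = 9 - 2 = 7)
B(d) = 85 + d
1/(B(u(1)) + z(A, 305)) = 1/((85 + 1) + 7) = 1/(86 + 7) = 1/93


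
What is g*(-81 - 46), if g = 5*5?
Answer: -3175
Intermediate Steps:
g = 25
g*(-81 - 46) = 25*(-81 - 46) = 25*(-127) = -3175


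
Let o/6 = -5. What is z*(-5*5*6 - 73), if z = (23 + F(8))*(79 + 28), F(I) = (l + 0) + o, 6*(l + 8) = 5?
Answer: 2028185/6 ≈ 3.3803e+5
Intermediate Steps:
l = -43/6 (l = -8 + (⅙)*5 = -8 + ⅚ = -43/6 ≈ -7.1667)
o = -30 (o = 6*(-5) = -30)
F(I) = -223/6 (F(I) = (-43/6 + 0) - 30 = -43/6 - 30 = -223/6)
z = -9095/6 (z = (23 - 223/6)*(79 + 28) = -85/6*107 = -9095/6 ≈ -1515.8)
z*(-5*5*6 - 73) = -9095*(-5*5*6 - 73)/6 = -9095*(-25*6 - 73)/6 = -9095*(-150 - 73)/6 = -9095/6*(-223) = 2028185/6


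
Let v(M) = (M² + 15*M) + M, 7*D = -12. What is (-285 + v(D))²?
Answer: 229977225/2401 ≈ 95784.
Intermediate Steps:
D = -12/7 (D = (⅐)*(-12) = -12/7 ≈ -1.7143)
v(M) = M² + 16*M
(-285 + v(D))² = (-285 - 12*(16 - 12/7)/7)² = (-285 - 12/7*100/7)² = (-285 - 1200/49)² = (-15165/49)² = 229977225/2401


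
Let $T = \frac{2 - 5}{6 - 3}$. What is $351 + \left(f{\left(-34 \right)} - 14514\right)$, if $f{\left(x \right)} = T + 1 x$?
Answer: $-14198$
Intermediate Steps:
$T = -1$ ($T = - \frac{3}{3} = \left(-3\right) \frac{1}{3} = -1$)
$f{\left(x \right)} = -1 + x$ ($f{\left(x \right)} = -1 + 1 x = -1 + x$)
$351 + \left(f{\left(-34 \right)} - 14514\right) = 351 - 14549 = -14198$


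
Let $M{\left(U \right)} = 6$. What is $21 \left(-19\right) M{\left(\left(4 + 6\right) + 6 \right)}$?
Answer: $-2394$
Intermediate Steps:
$21 \left(-19\right) M{\left(\left(4 + 6\right) + 6 \right)} = 21 \left(-19\right) 6 = \left(-399\right) 6 = -2394$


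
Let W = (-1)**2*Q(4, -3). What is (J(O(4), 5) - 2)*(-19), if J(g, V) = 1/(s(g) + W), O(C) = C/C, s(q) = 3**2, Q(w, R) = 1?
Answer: 361/10 ≈ 36.100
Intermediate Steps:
s(q) = 9
O(C) = 1
W = 1 (W = (-1)**2*1 = 1*1 = 1)
J(g, V) = 1/10 (J(g, V) = 1/(9 + 1) = 1/10)
(J(O(4), 5) - 2)*(-19) = (1/10 - 2)*(-19) = -19/10*(-19) = 361/10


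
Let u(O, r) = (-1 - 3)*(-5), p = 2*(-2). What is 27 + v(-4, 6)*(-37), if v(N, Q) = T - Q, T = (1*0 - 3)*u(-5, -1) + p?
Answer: 2617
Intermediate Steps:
p = -4
u(O, r) = 20 (u(O, r) = -4*(-5) = 20)
T = -64 (T = (1*0 - 3)*20 - 4 = (0 - 3)*20 - 4 = -3*20 - 4 = -60 - 4 = -64)
v(N, Q) = -64 - Q
27 + v(-4, 6)*(-37) = 27 + (-64 - 1*6)*(-37) = 27 + (-64 - 6)*(-37) = 27 - 70*(-37) = 27 + 2590 = 2617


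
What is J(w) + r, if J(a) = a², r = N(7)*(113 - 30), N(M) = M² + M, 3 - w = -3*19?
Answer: 8248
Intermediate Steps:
w = 60 (w = 3 - (-3)*19 = 3 - 1*(-57) = 3 + 57 = 60)
N(M) = M + M²
r = 4648 (r = (7*(1 + 7))*(113 - 30) = (7*8)*83 = 56*83 = 4648)
J(w) + r = 60² + 4648 = 3600 + 4648 = 8248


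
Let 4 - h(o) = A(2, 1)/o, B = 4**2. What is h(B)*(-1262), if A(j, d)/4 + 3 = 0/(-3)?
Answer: -11989/2 ≈ -5994.5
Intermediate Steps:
A(j, d) = -12 (A(j, d) = -12 + 4*(0/(-3)) = -12 + 4*(0*(-1/3)) = -12 + 4*0 = -12 + 0 = -12)
B = 16
h(o) = 4 + 12/o (h(o) = 4 - (-12)/o = 4 + 12/o)
h(B)*(-1262) = (4 + 12/16)*(-1262) = (4 + 12*(1/16))*(-1262) = (4 + 3/4)*(-1262) = (19/4)*(-1262) = -11989/2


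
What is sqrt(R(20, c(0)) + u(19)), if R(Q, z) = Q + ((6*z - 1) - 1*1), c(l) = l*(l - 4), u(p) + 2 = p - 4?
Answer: sqrt(31) ≈ 5.5678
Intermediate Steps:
u(p) = -6 + p (u(p) = -2 + (p - 4) = -2 + (-4 + p) = -6 + p)
c(l) = l*(-4 + l)
R(Q, z) = -2 + Q + 6*z (R(Q, z) = Q + ((-1 + 6*z) - 1) = Q + (-2 + 6*z) = -2 + Q + 6*z)
sqrt(R(20, c(0)) + u(19)) = sqrt((-2 + 20 + 6*(0*(-4 + 0))) + (-6 + 19)) = sqrt((-2 + 20 + 6*(0*(-4))) + 13) = sqrt((-2 + 20 + 6*0) + 13) = sqrt((-2 + 20 + 0) + 13) = sqrt(18 + 13) = sqrt(31)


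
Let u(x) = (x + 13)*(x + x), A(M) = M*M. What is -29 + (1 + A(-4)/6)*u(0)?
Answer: -29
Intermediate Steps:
A(M) = M²
u(x) = 2*x*(13 + x) (u(x) = (13 + x)*(2*x) = 2*x*(13 + x))
-29 + (1 + A(-4)/6)*u(0) = -29 + (1 + (-4)²/6)*(2*0*(13 + 0)) = -29 + (1 + 16*(⅙))*(2*0*13) = -29 + (1 + 8/3)*0 = -29 + (11/3)*0 = -29 + 0 = -29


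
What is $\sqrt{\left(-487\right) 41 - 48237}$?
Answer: $34 i \sqrt{59} \approx 261.16 i$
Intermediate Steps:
$\sqrt{\left(-487\right) 41 - 48237} = \sqrt{-19967 - 48237} = \sqrt{-68204} = 34 i \sqrt{59}$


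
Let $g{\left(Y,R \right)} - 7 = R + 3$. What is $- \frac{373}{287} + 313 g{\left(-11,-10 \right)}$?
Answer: $- \frac{373}{287} \approx -1.2997$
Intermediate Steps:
$g{\left(Y,R \right)} = 10 + R$ ($g{\left(Y,R \right)} = 7 + \left(R + 3\right) = 7 + \left(3 + R\right) = 10 + R$)
$- \frac{373}{287} + 313 g{\left(-11,-10 \right)} = - \frac{373}{287} + 313 \left(10 - 10\right) = \left(-373\right) \frac{1}{287} + 313 \cdot 0 = - \frac{373}{287} + 0 = - \frac{373}{287}$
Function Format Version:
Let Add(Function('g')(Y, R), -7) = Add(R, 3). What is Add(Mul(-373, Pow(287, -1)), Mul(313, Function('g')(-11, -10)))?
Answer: Rational(-373, 287) ≈ -1.2997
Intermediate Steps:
Function('g')(Y, R) = Add(10, R) (Function('g')(Y, R) = Add(7, Add(R, 3)) = Add(7, Add(3, R)) = Add(10, R))
Add(Mul(-373, Pow(287, -1)), Mul(313, Function('g')(-11, -10))) = Add(Mul(-373, Pow(287, -1)), Mul(313, Add(10, -10))) = Add(Mul(-373, Rational(1, 287)), Mul(313, 0)) = Add(Rational(-373, 287), 0) = Rational(-373, 287)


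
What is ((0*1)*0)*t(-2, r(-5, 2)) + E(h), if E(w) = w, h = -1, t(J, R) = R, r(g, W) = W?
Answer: -1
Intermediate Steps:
((0*1)*0)*t(-2, r(-5, 2)) + E(h) = ((0*1)*0)*2 - 1 = (0*0)*2 - 1 = 0*2 - 1 = 0 - 1 = -1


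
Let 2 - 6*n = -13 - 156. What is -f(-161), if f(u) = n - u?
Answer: -379/2 ≈ -189.50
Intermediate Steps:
n = 57/2 (n = ⅓ - (-13 - 156)/6 = ⅓ - ⅙*(-169) = ⅓ + 169/6 = 57/2 ≈ 28.500)
f(u) = 57/2 - u
-f(-161) = -(57/2 - 1*(-161)) = -(57/2 + 161) = -1*379/2 = -379/2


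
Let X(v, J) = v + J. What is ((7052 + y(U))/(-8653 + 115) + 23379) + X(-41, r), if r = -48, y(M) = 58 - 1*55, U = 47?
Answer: 198842965/8538 ≈ 23289.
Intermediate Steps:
y(M) = 3 (y(M) = 58 - 55 = 3)
X(v, J) = J + v
((7052 + y(U))/(-8653 + 115) + 23379) + X(-41, r) = ((7052 + 3)/(-8653 + 115) + 23379) + (-48 - 41) = (7055/(-8538) + 23379) - 89 = (7055*(-1/8538) + 23379) - 89 = (-7055/8538 + 23379) - 89 = 199602847/8538 - 89 = 198842965/8538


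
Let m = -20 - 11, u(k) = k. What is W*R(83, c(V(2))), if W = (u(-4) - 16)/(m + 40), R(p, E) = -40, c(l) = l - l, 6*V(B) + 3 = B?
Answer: 800/9 ≈ 88.889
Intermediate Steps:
V(B) = -½ + B/6
m = -31
c(l) = 0
W = -20/9 (W = (-4 - 16)/(-31 + 40) = -20/9 ≈ -2.2222)
W*R(83, c(V(2))) = -20/9*(-40) = 800/9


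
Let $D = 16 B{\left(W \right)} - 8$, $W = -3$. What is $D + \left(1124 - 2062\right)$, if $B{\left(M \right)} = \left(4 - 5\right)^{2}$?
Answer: $-930$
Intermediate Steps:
$B{\left(M \right)} = 1$ ($B{\left(M \right)} = \left(-1\right)^{2} = 1$)
$D = 8$ ($D = 16 \cdot 1 - 8 = 16 - 8 = 8$)
$D + \left(1124 - 2062\right) = 8 + \left(1124 - 2062\right) = 8 - 938 = -930$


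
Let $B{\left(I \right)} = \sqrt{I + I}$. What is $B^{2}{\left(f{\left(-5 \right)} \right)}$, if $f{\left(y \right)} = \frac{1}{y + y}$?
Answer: $- \frac{1}{5} \approx -0.2$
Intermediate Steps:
$f{\left(y \right)} = \frac{1}{2 y}$
$B{\left(I \right)} = \sqrt{2} \sqrt{I}$ ($B{\left(I \right)} = \sqrt{2 I} = \sqrt{2} \sqrt{I}$)
$B^{2}{\left(f{\left(-5 \right)} \right)} = \left(\sqrt{2} \sqrt{\frac{1}{2 \left(-5\right)}}\right)^{2} = \left(\sqrt{2} \sqrt{\frac{1}{2} \left(- \frac{1}{5}\right)}\right)^{2} = \left(\sqrt{2} \sqrt{- \frac{1}{10}}\right)^{2} = \left(\sqrt{2} \frac{i \sqrt{10}}{10}\right)^{2} = \left(\frac{i \sqrt{5}}{5}\right)^{2} = - \frac{1}{5}$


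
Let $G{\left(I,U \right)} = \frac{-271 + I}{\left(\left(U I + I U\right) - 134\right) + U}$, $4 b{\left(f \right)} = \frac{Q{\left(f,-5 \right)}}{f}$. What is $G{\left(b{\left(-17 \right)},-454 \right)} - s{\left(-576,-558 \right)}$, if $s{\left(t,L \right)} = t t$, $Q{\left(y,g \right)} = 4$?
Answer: $- \frac{23556060}{71} \approx -3.3178 \cdot 10^{5}$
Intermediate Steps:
$s{\left(t,L \right)} = t^{2}$
$b{\left(f \right)} = \frac{1}{f}$ ($b{\left(f \right)} = \frac{4 \frac{1}{f}}{4} = \frac{1}{f}$)
$G{\left(I,U \right)} = \frac{-271 + I}{-134 + U + 2 I U}$ ($G{\left(I,U \right)} = \frac{-271 + I}{\left(\left(I U + I U\right) - 134\right) + U} = \frac{-271 + I}{\left(2 I U - 134\right) + U} = \frac{-271 + I}{\left(-134 + 2 I U\right) + U} = \frac{-271 + I}{-134 + U + 2 I U}$)
$G{\left(b{\left(-17 \right)},-454 \right)} - s{\left(-576,-558 \right)} = \frac{-271 + \frac{1}{-17}}{-134 - 454 + 2 \frac{1}{-17} \left(-454\right)} - \left(-576\right)^{2} = \frac{-271 - \frac{1}{17}}{-134 - 454 + 2 \left(- \frac{1}{17}\right) \left(-454\right)} - 331776 = \frac{1}{-134 - 454 + \frac{908}{17}} \left(- \frac{4608}{17}\right) - 331776 = \frac{1}{- \frac{9088}{17}} \left(- \frac{4608}{17}\right) - 331776 = \left(- \frac{17}{9088}\right) \left(- \frac{4608}{17}\right) - 331776 = \frac{36}{71} - 331776 = - \frac{23556060}{71}$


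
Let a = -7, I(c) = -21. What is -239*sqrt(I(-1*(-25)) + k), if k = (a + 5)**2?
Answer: -239*I*sqrt(17) ≈ -985.42*I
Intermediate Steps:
k = 4 (k = (-7 + 5)**2 = (-2)**2 = 4)
-239*sqrt(I(-1*(-25)) + k) = -239*sqrt(-21 + 4) = -239*I*sqrt(17)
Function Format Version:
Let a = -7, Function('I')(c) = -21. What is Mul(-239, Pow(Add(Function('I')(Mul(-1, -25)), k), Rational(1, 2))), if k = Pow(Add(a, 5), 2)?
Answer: Mul(-239, I, Pow(17, Rational(1, 2))) ≈ Mul(-985.42, I)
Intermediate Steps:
k = 4 (k = Pow(Add(-7, 5), 2) = Pow(-2, 2) = 4)
Mul(-239, Pow(Add(Function('I')(Mul(-1, -25)), k), Rational(1, 2))) = Mul(-239, Pow(Add(-21, 4), Rational(1, 2))) = Mul(-239, Pow(-17, Rational(1, 2))) = Mul(-239, Mul(I, Pow(17, Rational(1, 2)))) = Mul(-239, I, Pow(17, Rational(1, 2)))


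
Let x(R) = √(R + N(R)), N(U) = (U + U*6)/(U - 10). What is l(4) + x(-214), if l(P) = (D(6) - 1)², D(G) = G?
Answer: 25 + I*√3317/4 ≈ 25.0 + 14.398*I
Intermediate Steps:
N(U) = 7*U/(-10 + U) (N(U) = (U + 6*U)/(-10 + U) = (7*U)/(-10 + U) = 7*U/(-10 + U))
x(R) = √(R + 7*R/(-10 + R))
l(P) = 25 (l(P) = (6 - 1)² = 5² = 25)
l(4) + x(-214) = 25 + √(-214*(-3 - 214)/(-10 - 214)) = 25 + √(-214*(-217)/(-224)) = 25 + √(-214*(-1/224)*(-217)) = 25 + √(-3317/16) = 25 + I*√3317/4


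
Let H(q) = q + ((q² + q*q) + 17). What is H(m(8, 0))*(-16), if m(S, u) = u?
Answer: -272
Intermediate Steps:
H(q) = 17 + q + 2*q² (H(q) = q + ((q² + q²) + 17) = q + (2*q² + 17) = q + (17 + 2*q²) = 17 + q + 2*q²)
H(m(8, 0))*(-16) = (17 + 0 + 2*0²)*(-16) = (17 + 0 + 2*0)*(-16) = (17 + 0 + 0)*(-16) = 17*(-16) = -272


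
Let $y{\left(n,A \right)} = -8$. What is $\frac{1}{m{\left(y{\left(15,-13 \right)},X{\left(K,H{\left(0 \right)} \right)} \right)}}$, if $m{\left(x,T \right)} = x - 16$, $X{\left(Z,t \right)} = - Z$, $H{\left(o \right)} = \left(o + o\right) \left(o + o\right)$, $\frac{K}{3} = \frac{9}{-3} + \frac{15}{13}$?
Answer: $- \frac{1}{24} \approx -0.041667$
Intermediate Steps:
$K = - \frac{72}{13}$ ($K = 3 \left(\frac{9}{-3} + \frac{15}{13}\right) = 3 \left(9 \left(- \frac{1}{3}\right) + 15 \cdot \frac{1}{13}\right) = 3 \left(-3 + \frac{15}{13}\right) = 3 \left(- \frac{24}{13}\right) = - \frac{72}{13} \approx -5.5385$)
$H{\left(o \right)} = 4 o^{2}$ ($H{\left(o \right)} = 2 o 2 o = 4 o^{2}$)
$m{\left(x,T \right)} = -16 + x$ ($m{\left(x,T \right)} = x - 16 = -16 + x$)
$\frac{1}{m{\left(y{\left(15,-13 \right)},X{\left(K,H{\left(0 \right)} \right)} \right)}} = \frac{1}{-16 - 8} = \frac{1}{-24} = - \frac{1}{24}$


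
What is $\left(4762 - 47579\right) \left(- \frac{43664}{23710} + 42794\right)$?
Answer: $- \frac{21721108544046}{11855} \approx -1.8322 \cdot 10^{9}$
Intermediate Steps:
$\left(4762 - 47579\right) \left(- \frac{43664}{23710} + 42794\right) = - 42817 \left(\left(-43664\right) \frac{1}{23710} + 42794\right) = - 42817 \left(- \frac{21832}{11855} + 42794\right) = \left(-42817\right) \frac{507301038}{11855} = - \frac{21721108544046}{11855}$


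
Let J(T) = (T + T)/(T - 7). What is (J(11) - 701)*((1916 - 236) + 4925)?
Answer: -9187555/2 ≈ -4.5938e+6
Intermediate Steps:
J(T) = 2*T/(-7 + T) (J(T) = (2*T)/(-7 + T) = 2*T/(-7 + T))
(J(11) - 701)*((1916 - 236) + 4925) = (2*11/(-7 + 11) - 701)*((1916 - 236) + 4925) = (2*11/4 - 701)*(1680 + 4925) = (2*11*(¼) - 701)*6605 = (11/2 - 701)*6605 = -1391/2*6605 = -9187555/2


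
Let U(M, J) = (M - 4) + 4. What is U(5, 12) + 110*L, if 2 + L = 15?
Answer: 1435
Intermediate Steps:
L = 13 (L = -2 + 15 = 13)
U(M, J) = M (U(M, J) = (-4 + M) + 4 = M)
U(5, 12) + 110*L = 5 + 110*13 = 5 + 1430 = 1435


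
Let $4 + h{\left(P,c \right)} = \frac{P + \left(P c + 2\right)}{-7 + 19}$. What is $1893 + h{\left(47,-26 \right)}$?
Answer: $\frac{7165}{4} \approx 1791.3$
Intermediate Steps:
$h{\left(P,c \right)} = - \frac{23}{6} + \frac{P}{12} + \frac{P c}{12}$ ($h{\left(P,c \right)} = -4 + \frac{P + \left(P c + 2\right)}{-7 + 19} = -4 + \frac{P + \left(2 + P c\right)}{12} = -4 + \left(2 + P + P c\right) \frac{1}{12} = -4 + \left(\frac{1}{6} + \frac{P}{12} + \frac{P c}{12}\right) = - \frac{23}{6} + \frac{P}{12} + \frac{P c}{12}$)
$1893 + h{\left(47,-26 \right)} = 1893 + \left(- \frac{23}{6} + \frac{1}{12} \cdot 47 + \frac{1}{12} \cdot 47 \left(-26\right)\right) = 1893 - \frac{407}{4} = \frac{7165}{4}$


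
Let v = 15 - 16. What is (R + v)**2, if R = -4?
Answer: 25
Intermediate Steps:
v = -1
(R + v)**2 = (-4 - 1)**2 = (-5)**2 = 25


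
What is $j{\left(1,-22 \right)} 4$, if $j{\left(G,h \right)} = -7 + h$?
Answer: $-116$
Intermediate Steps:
$j{\left(1,-22 \right)} 4 = \left(-7 - 22\right) 4 = \left(-29\right) 4 = -116$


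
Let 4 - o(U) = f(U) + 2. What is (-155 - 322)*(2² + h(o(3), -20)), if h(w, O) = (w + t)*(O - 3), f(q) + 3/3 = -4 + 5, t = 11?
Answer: 140715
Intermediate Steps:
f(q) = 0 (f(q) = -1 + (-4 + 5) = -1 + 1 = 0)
o(U) = 2 (o(U) = 4 - (0 + 2) = 4 - 1*2 = 4 - 2 = 2)
h(w, O) = (-3 + O)*(11 + w) (h(w, O) = (w + 11)*(O - 3) = (11 + w)*(-3 + O) = (-3 + O)*(11 + w))
(-155 - 322)*(2² + h(o(3), -20)) = (-155 - 322)*(2² + (-33 - 3*2 + 11*(-20) - 20*2)) = -477*(4 + (-33 - 6 - 220 - 40)) = -477*(4 - 299) = -477*(-295) = 140715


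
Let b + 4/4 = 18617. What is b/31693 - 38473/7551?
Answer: -1078755373/239313843 ≈ -4.5077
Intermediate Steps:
b = 18616 (b = -1 + 18617 = 18616)
b/31693 - 38473/7551 = 18616/31693 - 38473/7551 = -1078755373/239313843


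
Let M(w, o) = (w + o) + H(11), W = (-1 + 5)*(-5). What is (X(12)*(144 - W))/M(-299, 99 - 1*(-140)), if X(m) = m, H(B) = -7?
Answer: -1968/67 ≈ -29.373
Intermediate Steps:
W = -20 (W = 4*(-5) = -20)
M(w, o) = -7 + o + w (M(w, o) = (w + o) - 7 = (o + w) - 7 = -7 + o + w)
(X(12)*(144 - W))/M(-299, 99 - 1*(-140)) = (12*(144 - 1*(-20)))/(-7 + (99 - 1*(-140)) - 299) = (12*(144 + 20))/(-7 + (99 + 140) - 299) = (12*164)/(-7 + 239 - 299) = 1968/(-67) = 1968*(-1/67) = -1968/67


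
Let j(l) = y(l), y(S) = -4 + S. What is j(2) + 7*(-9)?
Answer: -65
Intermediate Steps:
j(l) = -4 + l
j(2) + 7*(-9) = (-4 + 2) + 7*(-9) = -2 - 63 = -65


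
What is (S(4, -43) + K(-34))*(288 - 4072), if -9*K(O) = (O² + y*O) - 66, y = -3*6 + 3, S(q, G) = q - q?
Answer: 6054400/9 ≈ 6.7271e+5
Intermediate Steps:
S(q, G) = 0
y = -15 (y = -18 + 3 = -15)
K(O) = 22/3 - O²/9 + 5*O/3 (K(O) = -((O² - 15*O) - 66)/9 = -(-66 + O² - 15*O)/9 = 22/3 - O²/9 + 5*O/3)
(S(4, -43) + K(-34))*(288 - 4072) = (0 + (22/3 - ⅑*(-34)² + (5/3)*(-34)))*(288 - 4072) = (0 + (22/3 - ⅑*1156 - 170/3))*(-3784) = (0 + (22/3 - 1156/9 - 170/3))*(-3784) = (0 - 1600/9)*(-3784) = -1600/9*(-3784) = 6054400/9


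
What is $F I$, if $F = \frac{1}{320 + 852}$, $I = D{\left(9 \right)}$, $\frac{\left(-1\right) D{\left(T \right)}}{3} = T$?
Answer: $- \frac{27}{1172} \approx -0.023038$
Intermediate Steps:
$D{\left(T \right)} = - 3 T$
$I = -27$ ($I = \left(-3\right) 9 = -27$)
$F = \frac{1}{1172} \approx 0.00085324$
$F I = \frac{1}{1172} \left(-27\right) = - \frac{27}{1172}$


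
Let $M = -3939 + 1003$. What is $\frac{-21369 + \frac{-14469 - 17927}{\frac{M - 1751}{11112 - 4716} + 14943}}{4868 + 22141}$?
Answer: $- \frac{32419974115}{40972541963} \approx -0.79126$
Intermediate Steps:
$M = -2936$
$\frac{-21369 + \frac{-14469 - 17927}{\frac{M - 1751}{11112 - 4716} + 14943}}{4868 + 22141} = \frac{-21369 + \frac{-14469 - 17927}{\frac{-2936 - 1751}{11112 - 4716} + 14943}}{4868 + 22141} = \frac{-21369 - \frac{32396}{- \frac{4687}{6396} + 14943}}{27009} = \left(-21369 - \frac{32396}{\left(-4687\right) \frac{1}{6396} + 14943}\right) \frac{1}{27009} = \left(-21369 - \frac{32396}{- \frac{4687}{6396} + 14943}\right) \frac{1}{27009} = \left(-21369 - \frac{32396}{\frac{95570741}{6396}}\right) \frac{1}{27009} = \left(-21369 - \frac{29600688}{13652963}\right) \frac{1}{27009} = \left(- \frac{291779767035}{13652963}\right) \frac{1}{27009} = - \frac{32419974115}{40972541963}$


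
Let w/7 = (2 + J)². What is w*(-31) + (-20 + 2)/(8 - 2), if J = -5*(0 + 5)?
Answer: -114796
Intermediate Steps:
J = -25 (J = -5*5 = -25)
w = 3703 (w = 7*(2 - 25)² = 7*(-23)² = 7*529 = 3703)
w*(-31) + (-20 + 2)/(8 - 2) = 3703*(-31) + (-20 + 2)/(8 - 2) = -114793 - 18/6 = -114793 - 18*⅙ = -114793 - 3 = -114796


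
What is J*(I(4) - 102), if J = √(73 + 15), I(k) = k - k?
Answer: -204*√22 ≈ -956.84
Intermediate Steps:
I(k) = 0
J = 2*√22 (J = √88 = 2*√22 ≈ 9.3808)
J*(I(4) - 102) = (2*√22)*(0 - 102) = (2*√22)*(-102) = -204*√22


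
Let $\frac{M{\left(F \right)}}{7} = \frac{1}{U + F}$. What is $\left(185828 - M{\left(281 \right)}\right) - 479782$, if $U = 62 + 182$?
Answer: $- \frac{22046551}{75} \approx -2.9395 \cdot 10^{5}$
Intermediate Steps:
$U = 244$
$M{\left(F \right)} = \frac{7}{244 + F}$
$\left(185828 - M{\left(281 \right)}\right) - 479782 = \left(185828 - \frac{7}{244 + 281}\right) - 479782 = \left(185828 - \frac{7}{525}\right) - 479782 = \left(185828 - 7 \cdot \frac{1}{525}\right) - 479782 = \left(185828 - \frac{1}{75}\right) - 479782 = \frac{13937099}{75} - 479782 = - \frac{22046551}{75}$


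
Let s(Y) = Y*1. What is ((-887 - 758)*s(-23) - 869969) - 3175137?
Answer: -4007271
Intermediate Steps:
s(Y) = Y
((-887 - 758)*s(-23) - 869969) - 3175137 = ((-887 - 758)*(-23) - 869969) - 3175137 = (-1645*(-23) - 869969) - 3175137 = (37835 - 869969) - 3175137 = -832134 - 3175137 = -4007271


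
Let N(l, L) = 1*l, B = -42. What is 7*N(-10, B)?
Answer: -70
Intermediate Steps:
N(l, L) = l
7*N(-10, B) = 7*(-10) = -70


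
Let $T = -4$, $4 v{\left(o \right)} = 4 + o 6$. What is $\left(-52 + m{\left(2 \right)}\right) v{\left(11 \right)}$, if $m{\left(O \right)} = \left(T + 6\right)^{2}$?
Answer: $-840$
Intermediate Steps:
$v{\left(o \right)} = 1 + \frac{3 o}{2}$ ($v{\left(o \right)} = \frac{4 + o 6}{4} = \frac{4 + 6 o}{4} = 1 + \frac{3 o}{2}$)
$m{\left(O \right)} = 4$ ($m{\left(O \right)} = \left(-4 + 6\right)^{2} = 2^{2} = 4$)
$\left(-52 + m{\left(2 \right)}\right) v{\left(11 \right)} = \left(-52 + 4\right) \left(1 + \frac{3}{2} \cdot 11\right) = - 48 \left(1 + \frac{33}{2}\right) = \left(-48\right) \frac{35}{2} = -840$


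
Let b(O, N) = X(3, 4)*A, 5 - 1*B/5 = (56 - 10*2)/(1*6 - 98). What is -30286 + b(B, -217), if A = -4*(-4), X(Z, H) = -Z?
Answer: -30334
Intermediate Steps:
A = 16
B = 620/23 (B = 25 - 5*(56 - 10*2)/(1*6 - 98) = 25 - 5*(56 - 20)/(6 - 98) = 25 - 180/(-92) = 25 - 180*(-1)/92 = 25 - 5*(-9/23) = 25 + 45/23 = 620/23 ≈ 26.957)
b(O, N) = -48 (b(O, N) = -1*3*16 = -3*16 = -48)
-30286 + b(B, -217) = -30286 - 48 = -30334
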